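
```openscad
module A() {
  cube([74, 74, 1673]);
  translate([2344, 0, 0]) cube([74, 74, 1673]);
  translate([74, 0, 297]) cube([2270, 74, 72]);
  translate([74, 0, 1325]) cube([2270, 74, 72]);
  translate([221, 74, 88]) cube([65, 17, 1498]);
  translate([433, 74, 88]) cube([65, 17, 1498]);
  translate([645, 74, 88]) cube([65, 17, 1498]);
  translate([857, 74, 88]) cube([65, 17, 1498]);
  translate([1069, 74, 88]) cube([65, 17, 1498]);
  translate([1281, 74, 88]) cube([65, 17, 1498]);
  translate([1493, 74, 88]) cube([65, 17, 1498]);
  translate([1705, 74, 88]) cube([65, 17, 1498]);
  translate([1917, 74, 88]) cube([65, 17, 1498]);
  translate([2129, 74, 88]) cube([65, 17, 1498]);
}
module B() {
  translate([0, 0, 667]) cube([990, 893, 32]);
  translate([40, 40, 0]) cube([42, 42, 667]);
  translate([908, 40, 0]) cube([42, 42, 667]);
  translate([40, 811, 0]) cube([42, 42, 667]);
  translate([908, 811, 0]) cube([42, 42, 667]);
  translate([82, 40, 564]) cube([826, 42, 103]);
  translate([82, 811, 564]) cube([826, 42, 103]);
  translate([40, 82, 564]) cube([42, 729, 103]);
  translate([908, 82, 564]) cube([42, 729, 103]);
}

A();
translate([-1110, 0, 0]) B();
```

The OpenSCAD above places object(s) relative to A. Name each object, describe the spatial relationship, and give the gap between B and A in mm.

A is a fence section. B is a table. The table is on the floor beside the fence section on its −x side. The gap between the table and the fence section is 120 mm.

The table's nearest face is 120 mm from the fence section's −x face.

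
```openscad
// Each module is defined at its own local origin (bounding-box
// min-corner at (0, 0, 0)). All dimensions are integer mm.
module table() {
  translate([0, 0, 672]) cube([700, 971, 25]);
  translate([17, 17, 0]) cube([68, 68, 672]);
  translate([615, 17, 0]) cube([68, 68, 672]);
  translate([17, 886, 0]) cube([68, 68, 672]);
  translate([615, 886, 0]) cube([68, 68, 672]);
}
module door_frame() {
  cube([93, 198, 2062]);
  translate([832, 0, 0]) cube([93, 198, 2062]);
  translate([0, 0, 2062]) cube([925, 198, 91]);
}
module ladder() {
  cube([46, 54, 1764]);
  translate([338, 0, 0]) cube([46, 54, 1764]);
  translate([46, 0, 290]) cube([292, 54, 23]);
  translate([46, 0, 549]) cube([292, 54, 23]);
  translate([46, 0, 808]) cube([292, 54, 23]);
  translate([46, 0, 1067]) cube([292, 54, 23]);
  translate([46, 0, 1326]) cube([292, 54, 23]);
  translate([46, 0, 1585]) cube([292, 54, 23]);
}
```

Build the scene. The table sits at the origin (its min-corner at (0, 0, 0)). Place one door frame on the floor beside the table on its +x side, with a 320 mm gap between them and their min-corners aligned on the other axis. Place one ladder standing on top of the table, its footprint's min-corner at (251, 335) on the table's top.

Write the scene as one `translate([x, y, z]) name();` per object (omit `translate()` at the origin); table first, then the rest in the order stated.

table();
translate([1020, 0, 0]) door_frame();
translate([251, 335, 697]) ladder();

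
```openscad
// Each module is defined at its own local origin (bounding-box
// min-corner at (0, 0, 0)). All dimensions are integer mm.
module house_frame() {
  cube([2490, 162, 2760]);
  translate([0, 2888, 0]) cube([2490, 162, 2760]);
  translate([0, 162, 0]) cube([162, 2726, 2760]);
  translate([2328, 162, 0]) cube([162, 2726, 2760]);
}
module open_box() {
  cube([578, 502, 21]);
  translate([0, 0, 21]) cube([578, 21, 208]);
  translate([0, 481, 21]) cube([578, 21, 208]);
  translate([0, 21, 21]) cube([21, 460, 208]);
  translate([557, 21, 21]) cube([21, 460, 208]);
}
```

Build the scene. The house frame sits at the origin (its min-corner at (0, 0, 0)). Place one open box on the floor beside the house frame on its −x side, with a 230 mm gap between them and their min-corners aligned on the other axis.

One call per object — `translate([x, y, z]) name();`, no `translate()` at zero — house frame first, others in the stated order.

house_frame();
translate([-808, 0, 0]) open_box();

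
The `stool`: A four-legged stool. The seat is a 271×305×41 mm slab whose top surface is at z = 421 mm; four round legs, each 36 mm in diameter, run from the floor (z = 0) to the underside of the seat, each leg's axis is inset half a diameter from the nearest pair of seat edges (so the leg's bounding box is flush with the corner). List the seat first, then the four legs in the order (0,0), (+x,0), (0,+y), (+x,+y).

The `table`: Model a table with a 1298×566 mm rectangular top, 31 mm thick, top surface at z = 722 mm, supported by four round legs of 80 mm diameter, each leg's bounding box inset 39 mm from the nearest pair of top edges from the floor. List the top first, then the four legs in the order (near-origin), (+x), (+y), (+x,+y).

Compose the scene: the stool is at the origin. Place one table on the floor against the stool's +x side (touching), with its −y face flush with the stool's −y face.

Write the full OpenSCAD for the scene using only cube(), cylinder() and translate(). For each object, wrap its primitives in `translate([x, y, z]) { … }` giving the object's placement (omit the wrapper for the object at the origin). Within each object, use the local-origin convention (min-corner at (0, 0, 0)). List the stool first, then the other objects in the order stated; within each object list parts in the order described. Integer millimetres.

translate([0, 0, 380]) cube([271, 305, 41]);
translate([18, 18, 0]) cylinder(h = 380, r = 18);
translate([253, 18, 0]) cylinder(h = 380, r = 18);
translate([18, 287, 0]) cylinder(h = 380, r = 18);
translate([253, 287, 0]) cylinder(h = 380, r = 18);
translate([271, 0, 0]) {
  translate([0, 0, 691]) cube([1298, 566, 31]);
  translate([79, 79, 0]) cylinder(h = 691, r = 40);
  translate([1219, 79, 0]) cylinder(h = 691, r = 40);
  translate([79, 487, 0]) cylinder(h = 691, r = 40);
  translate([1219, 487, 0]) cylinder(h = 691, r = 40);
}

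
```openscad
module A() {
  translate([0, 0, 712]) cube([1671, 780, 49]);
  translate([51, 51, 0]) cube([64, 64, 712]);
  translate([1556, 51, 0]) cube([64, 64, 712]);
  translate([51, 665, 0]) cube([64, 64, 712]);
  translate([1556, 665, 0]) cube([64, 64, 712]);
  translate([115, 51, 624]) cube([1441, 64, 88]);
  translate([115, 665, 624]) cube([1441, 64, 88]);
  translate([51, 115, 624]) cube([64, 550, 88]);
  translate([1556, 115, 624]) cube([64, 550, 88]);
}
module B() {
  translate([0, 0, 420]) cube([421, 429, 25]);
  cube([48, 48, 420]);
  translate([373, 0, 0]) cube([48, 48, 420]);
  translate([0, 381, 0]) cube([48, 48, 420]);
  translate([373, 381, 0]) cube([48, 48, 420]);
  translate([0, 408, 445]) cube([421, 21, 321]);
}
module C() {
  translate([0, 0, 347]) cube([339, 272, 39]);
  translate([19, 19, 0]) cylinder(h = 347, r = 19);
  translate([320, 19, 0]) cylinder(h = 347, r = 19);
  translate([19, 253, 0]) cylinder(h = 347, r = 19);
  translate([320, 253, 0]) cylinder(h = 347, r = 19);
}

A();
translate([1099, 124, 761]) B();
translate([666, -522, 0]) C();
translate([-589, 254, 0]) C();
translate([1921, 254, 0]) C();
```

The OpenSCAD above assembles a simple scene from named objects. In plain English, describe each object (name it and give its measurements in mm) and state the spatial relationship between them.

A is a rectangular dining table. The top is 1671×780×49 mm with its upper surface at z = 761 mm. It stands on four 64×64 mm square legs, each inset 51 mm from the nearest pair of top edges, running from the floor to the underside of the top. Four apron rails, 64 mm thick and 88 mm tall, run between adjacent legs with their top edges flush with the underside of the top and their outer faces flush with the legs' outer faces.

B is a chair: 421×429 mm seat, 25 mm thick, top at z = 445 mm, on four 48 mm square corner legs flush with the seat edges. A 21 mm thick backrest slab spans the full seat width, extending 321 mm above the seat top, its back face flush with the seat's +y edge.

C is a simple wooden stool: a rectangular seat 339 mm (x) by 272 mm (y), 39 mm thick, top face at z = 386 mm, on four round legs, each 38 mm in diameter. The legs rest on z = 0, each leg's axis is inset half a diameter from the nearest pair of seat edges (so the leg's bounding box is flush with the corner).

The chair is on top of the table. Three stools sit around the table at the −y, −x, +x sides.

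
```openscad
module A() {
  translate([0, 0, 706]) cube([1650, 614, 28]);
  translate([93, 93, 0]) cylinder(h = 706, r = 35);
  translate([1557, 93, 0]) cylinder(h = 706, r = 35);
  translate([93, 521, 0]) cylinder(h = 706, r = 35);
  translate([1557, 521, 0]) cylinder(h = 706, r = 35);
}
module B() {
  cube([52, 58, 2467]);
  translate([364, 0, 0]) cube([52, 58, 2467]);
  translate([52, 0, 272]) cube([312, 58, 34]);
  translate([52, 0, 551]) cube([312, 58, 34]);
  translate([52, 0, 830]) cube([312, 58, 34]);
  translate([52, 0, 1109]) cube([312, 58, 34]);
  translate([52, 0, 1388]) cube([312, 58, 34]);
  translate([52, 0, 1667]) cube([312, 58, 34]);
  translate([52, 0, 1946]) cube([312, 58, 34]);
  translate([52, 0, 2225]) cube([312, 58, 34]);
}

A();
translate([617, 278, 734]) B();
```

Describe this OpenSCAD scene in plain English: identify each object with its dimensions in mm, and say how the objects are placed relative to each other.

A is a table with a 1650×614 mm rectangular top, 28 mm thick, top surface at z = 734 mm, supported by four round legs of 70 mm diameter, each leg's bounding box inset 58 mm from the nearest pair of top edges, running from the floor.

B is a wooden ladder with two side rails of 52×58 mm section and 2467 mm height, set 416 mm apart overall. Between them run 8 rectangular rungs (58 mm deep, 34 mm thick), front faces flush with the rails' −y face. The bottom of the first rung is 272 mm above the floor and each subsequent rung is 279 mm higher than the one below.

The ladder is on top of the table, centred.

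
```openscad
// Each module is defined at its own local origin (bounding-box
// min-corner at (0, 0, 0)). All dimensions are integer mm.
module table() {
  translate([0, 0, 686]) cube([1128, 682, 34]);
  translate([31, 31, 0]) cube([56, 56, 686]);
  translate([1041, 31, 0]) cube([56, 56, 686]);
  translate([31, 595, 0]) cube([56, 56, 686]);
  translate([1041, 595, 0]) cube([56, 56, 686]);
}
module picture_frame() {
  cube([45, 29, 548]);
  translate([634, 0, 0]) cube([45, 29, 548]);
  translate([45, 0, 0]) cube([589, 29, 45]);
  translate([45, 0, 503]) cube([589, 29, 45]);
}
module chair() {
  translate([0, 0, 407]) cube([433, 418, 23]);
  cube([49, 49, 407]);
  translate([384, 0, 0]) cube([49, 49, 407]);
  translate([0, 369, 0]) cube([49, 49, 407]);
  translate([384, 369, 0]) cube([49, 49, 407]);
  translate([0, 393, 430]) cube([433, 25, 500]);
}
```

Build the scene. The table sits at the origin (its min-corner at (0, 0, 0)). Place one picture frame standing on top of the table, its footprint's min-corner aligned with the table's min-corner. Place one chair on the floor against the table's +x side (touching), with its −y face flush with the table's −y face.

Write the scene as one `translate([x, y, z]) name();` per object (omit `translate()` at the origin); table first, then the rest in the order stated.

table();
translate([0, 0, 720]) picture_frame();
translate([1128, 0, 0]) chair();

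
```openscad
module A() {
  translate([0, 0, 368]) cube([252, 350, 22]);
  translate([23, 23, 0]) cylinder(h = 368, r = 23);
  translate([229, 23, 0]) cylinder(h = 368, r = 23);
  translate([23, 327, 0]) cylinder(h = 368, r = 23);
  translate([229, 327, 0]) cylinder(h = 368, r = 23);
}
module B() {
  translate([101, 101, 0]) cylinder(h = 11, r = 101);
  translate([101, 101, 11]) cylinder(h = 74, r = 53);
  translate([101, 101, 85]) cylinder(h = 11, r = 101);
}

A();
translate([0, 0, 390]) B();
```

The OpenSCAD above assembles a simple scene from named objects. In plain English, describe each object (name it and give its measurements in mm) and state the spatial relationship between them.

A is a simple wooden stool: a rectangular seat 252 mm (x) by 350 mm (y), 22 mm thick, top face at z = 390 mm, on four round legs, each 46 mm in diameter. The legs rest on z = 0, each leg's axis is inset half a diameter from the nearest pair of seat edges (so the leg's bounding box is flush with the corner).

B is a spool: two coaxial disc flanges of radius 101 mm and thickness 11 mm, joined by a core cylinder of radius 53 mm and height 74 mm. The lower flange rests on z = 0 and the three cylinders share a vertical axis.

The spool is on top of the stool.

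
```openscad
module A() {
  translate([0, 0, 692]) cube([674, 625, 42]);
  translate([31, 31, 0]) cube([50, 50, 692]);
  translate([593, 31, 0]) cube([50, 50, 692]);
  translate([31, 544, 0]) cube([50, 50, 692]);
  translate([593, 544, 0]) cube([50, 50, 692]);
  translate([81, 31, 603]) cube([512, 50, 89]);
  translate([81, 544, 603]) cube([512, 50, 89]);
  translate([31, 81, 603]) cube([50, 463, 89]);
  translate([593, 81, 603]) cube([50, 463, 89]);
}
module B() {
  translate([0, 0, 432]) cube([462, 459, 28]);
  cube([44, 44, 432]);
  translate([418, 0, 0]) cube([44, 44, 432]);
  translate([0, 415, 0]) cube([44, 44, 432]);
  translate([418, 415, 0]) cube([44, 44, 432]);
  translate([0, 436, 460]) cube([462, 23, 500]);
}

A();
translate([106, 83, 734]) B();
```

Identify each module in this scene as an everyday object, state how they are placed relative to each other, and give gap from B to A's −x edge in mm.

A is a table. B is a chair. The chair is on top of the table, centred. The gap from the chair to the table's −x edge is 106 mm.

The chair's min-x is at 106; the table's min-x is 0; gap = 106 mm.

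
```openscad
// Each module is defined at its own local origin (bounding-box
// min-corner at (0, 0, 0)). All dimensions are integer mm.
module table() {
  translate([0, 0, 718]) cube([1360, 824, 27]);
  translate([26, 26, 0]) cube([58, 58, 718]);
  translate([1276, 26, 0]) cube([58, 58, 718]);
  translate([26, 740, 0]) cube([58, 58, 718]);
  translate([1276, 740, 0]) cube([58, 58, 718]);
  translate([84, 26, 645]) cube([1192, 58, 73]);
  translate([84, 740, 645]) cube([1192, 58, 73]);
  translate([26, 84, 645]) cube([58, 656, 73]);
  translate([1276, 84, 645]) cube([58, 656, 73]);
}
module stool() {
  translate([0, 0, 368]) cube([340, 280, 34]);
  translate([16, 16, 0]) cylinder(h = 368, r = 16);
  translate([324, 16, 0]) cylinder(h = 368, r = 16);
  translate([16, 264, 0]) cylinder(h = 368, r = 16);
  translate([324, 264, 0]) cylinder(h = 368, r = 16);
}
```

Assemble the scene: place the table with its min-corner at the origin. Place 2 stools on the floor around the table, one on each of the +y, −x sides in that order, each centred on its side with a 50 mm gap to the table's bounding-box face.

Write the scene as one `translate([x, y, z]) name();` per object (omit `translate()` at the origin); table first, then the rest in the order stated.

table();
translate([510, 874, 0]) stool();
translate([-390, 272, 0]) stool();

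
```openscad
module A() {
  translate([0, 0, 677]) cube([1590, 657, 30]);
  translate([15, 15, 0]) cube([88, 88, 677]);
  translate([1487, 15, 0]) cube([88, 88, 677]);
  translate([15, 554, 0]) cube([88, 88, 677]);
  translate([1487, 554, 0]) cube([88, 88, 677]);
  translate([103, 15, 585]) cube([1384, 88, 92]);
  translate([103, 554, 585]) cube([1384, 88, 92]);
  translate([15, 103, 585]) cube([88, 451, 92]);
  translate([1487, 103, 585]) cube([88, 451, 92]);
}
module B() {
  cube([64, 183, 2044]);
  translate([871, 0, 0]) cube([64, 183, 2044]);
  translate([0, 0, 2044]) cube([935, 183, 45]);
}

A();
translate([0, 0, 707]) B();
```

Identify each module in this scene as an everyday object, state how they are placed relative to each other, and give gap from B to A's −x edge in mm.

A is a table. B is a door frame. The door frame is on top of the table. The gap from the door frame to the table's −x edge is 0 mm.

The door frame's min-x is at 0; the table's min-x is 0; gap = 0 mm.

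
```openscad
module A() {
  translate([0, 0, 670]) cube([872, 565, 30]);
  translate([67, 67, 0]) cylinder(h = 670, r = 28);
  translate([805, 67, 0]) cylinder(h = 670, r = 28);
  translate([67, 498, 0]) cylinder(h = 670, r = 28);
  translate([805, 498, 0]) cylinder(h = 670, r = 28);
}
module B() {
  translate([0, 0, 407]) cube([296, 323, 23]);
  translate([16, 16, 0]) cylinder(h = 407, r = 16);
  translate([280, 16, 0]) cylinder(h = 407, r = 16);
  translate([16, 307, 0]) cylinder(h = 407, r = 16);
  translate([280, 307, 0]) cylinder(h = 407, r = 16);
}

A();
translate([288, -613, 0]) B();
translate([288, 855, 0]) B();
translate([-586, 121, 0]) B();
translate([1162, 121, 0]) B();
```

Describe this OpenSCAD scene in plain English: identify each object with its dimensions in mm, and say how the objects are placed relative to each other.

A is a table with a 872×565 mm rectangular top, 30 mm thick, top surface at z = 700 mm, supported by four round legs of 56 mm diameter, each leg's bounding box inset 39 mm from the nearest pair of top edges, running from the floor.

B is a four-legged stool. The seat is 296×323 mm, 23 mm thick, top at z = 430 mm. It stands on four round legs, each 32 mm in diameter, from z = 0 to the seat underside, each leg's axis is inset half a diameter from the nearest pair of seat edges (so the leg's bounding box is flush with the corner).

Four stools sit around the table at the −y, +y, −x, +x sides.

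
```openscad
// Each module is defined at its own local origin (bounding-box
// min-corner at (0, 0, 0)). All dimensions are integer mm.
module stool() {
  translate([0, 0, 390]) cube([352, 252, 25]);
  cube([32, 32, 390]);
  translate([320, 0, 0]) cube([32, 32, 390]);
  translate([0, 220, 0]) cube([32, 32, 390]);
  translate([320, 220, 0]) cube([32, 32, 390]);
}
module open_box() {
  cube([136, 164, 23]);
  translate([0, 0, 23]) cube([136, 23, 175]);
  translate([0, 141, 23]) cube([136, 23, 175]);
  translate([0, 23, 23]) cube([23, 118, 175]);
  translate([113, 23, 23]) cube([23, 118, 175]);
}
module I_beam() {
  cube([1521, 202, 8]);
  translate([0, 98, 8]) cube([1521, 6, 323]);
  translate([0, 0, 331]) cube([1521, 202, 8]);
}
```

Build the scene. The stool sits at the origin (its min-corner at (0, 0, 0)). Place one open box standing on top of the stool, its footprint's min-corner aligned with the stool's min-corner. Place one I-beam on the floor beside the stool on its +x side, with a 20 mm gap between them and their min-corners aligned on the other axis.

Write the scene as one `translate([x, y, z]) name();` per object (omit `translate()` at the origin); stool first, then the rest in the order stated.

stool();
translate([0, 0, 415]) open_box();
translate([372, 0, 0]) I_beam();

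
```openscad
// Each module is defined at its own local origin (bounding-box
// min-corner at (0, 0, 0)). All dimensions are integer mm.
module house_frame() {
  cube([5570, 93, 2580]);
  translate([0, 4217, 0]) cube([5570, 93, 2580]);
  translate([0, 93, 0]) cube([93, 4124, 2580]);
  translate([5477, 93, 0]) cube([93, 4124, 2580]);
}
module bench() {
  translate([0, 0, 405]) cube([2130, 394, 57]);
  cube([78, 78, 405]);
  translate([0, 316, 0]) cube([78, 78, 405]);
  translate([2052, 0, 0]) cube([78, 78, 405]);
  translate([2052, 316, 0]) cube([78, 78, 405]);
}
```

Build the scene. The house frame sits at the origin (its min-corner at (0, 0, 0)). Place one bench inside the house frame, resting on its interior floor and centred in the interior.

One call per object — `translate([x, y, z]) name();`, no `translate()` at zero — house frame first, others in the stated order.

house_frame();
translate([1720, 1958, 0]) bench();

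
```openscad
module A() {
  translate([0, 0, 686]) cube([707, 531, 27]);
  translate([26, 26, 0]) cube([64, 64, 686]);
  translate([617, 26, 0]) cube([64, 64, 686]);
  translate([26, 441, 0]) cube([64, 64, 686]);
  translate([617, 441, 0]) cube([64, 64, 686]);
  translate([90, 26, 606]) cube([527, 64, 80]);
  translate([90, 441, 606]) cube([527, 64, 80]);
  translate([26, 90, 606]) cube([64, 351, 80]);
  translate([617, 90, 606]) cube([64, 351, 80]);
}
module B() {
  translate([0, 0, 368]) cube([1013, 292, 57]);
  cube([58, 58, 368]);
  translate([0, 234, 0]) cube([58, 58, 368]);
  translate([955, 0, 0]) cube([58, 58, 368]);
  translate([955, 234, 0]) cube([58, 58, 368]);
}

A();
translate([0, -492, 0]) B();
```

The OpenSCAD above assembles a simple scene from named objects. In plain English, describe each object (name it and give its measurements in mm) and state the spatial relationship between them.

A is a table: top 707 mm (x) × 531 mm (y), 27 mm thick, upper face at z = 713 mm, on four 64×64 mm square legs, each inset 26 mm from the nearest pair of top edges, running from z = 0 to the bottom of the top. Four apron rails, 64 mm thick and 80 mm tall, run between adjacent legs with their top edges flush with the underside of the top and their outer faces flush with the legs' outer faces.

B is a long wooden bench with a 1013 mm (x) × 292 mm (y) seat, 57 mm thick, its top surface 425 mm above the floor. Four 58 mm square legs at the seat corners, flush with the edges, run from z = 0 to the seat underside.

The bench is on the floor beside the table on its −y side.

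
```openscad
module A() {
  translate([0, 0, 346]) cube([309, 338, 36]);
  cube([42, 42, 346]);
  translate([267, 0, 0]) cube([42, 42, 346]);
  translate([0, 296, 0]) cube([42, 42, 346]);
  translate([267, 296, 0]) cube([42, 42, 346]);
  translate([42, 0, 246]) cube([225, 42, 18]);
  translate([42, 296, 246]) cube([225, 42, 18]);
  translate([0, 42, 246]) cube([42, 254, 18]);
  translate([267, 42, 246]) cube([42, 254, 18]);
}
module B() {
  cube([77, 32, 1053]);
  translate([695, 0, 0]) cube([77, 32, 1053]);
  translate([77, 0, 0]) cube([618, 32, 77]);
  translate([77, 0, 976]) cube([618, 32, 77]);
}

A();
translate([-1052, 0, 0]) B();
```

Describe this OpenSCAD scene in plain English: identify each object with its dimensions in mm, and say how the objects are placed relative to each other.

A is a simple wooden stool: a rectangular seat 309 mm (x) by 338 mm (y), 36 mm thick, top face at z = 382 mm, on four square legs, each 42×42 mm in cross-section. The legs rest on z = 0, each flush with a corner of the seat. Four stretchers, 42 mm wide and 18 mm tall, connect adjacent legs with their undersides at z = 246 mm, each running between the inner faces of the legs it joins and aligned with the legs' outer faces on the other axis.

B is a picture frame with a 618×899 mm rectangular opening (x by z) and a uniform 77 mm border on every side. Frame depth is 32 mm along y. It is built from two vertical stiles running the full outside height and two horizontal rails spanning the gap between the stiles.

The picture frame is on the floor beside the stool on its −x side.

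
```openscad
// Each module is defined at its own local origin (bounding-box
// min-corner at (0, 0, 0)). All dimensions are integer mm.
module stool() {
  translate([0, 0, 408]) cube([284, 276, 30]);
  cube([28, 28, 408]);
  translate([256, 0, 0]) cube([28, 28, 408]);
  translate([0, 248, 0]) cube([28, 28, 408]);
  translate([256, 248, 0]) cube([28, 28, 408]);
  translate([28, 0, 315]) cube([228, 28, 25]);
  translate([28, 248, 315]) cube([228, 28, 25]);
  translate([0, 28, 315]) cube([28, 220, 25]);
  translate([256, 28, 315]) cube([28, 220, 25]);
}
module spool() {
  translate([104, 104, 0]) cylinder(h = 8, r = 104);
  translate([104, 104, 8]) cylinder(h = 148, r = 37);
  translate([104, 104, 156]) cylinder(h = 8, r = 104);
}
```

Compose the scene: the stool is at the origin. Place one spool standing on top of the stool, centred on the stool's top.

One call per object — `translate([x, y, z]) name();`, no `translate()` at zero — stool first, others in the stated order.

stool();
translate([38, 34, 438]) spool();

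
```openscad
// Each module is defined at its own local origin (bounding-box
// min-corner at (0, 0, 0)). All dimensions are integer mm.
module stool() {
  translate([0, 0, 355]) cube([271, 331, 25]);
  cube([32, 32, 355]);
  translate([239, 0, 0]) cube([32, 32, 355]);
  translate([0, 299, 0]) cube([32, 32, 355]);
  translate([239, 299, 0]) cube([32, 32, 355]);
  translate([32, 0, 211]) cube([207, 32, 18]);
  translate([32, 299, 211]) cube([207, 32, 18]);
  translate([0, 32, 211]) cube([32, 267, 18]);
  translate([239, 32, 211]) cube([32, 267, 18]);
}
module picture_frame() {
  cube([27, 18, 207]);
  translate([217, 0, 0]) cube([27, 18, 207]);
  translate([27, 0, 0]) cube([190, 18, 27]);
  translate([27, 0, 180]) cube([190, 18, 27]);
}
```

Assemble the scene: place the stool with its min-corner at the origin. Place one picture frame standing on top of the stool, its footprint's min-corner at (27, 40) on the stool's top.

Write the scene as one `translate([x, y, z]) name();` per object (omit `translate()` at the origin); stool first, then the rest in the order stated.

stool();
translate([27, 40, 380]) picture_frame();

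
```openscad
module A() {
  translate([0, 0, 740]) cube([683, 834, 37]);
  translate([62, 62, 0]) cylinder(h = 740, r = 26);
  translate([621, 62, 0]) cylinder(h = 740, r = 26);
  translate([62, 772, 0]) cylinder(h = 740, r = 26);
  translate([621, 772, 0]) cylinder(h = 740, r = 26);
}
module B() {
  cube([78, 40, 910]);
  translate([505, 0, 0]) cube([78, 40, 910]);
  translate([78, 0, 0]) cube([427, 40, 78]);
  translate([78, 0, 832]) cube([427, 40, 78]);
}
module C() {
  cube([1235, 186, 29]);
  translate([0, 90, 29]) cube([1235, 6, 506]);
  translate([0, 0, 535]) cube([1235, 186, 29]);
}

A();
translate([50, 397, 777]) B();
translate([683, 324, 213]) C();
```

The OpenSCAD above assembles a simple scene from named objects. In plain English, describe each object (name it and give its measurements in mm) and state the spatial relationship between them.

A is a table: top 683 mm (x) × 834 mm (y), 37 mm thick, upper face at z = 777 mm, on four round legs of 52 mm diameter, each leg's bounding box inset 36 mm from the nearest pair of top edges, running from z = 0 to the bottom of the top.

B is a picture frame with a 427×754 mm rectangular opening (x by z) and a uniform 78 mm border on every side. Frame depth is 40 mm along y. It is built from two vertical stiles running the full outside height and two horizontal rails spanning the gap between the stiles.

C is an I-beam lying along x, 1235 mm long. Overall section height 564 mm. Two flanges 186 mm wide (y) and 29 mm thick, one on the floor and one at the top; a web 6 mm thick runs between them, centred on the flange width.

The picture frame is on top of the table, centred. The I-beam is beside the table with their tops flush at z = 777.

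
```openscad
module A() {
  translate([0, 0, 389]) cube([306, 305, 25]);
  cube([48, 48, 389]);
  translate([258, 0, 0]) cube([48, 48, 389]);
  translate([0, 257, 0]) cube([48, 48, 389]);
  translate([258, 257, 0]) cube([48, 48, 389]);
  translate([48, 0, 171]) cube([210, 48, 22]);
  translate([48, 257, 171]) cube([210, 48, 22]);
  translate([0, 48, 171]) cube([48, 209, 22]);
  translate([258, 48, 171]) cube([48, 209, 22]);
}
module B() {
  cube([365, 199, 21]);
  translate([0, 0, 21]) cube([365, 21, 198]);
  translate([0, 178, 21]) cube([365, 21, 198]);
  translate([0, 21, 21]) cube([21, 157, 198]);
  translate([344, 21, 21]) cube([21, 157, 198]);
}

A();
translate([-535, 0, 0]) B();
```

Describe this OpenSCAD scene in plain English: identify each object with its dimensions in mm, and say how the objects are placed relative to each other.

A is a four-legged stool. The seat is 306×305 mm, 25 mm thick, top at z = 414 mm. It stands on four square legs, each 48×48 mm in cross-section, from z = 0 to the seat underside, each flush with a corner of the seat. Four stretchers, 48 mm wide and 22 mm tall, connect adjacent legs with their undersides at z = 171 mm, each running between the inner faces of the legs it joins and aligned with the legs' outer faces on the other axis.

B is an open-topped rectangular box: outside dimensions 365×199×219 mm, with a uniform wall and base thickness of 21 mm. The base is a full 365×199 slab on the floor; four walls sit on top of the base. The front and back walls (the −y and +y sides) span the full width; the two side walls fit between them.

The open box is on the floor beside the stool on its −x side.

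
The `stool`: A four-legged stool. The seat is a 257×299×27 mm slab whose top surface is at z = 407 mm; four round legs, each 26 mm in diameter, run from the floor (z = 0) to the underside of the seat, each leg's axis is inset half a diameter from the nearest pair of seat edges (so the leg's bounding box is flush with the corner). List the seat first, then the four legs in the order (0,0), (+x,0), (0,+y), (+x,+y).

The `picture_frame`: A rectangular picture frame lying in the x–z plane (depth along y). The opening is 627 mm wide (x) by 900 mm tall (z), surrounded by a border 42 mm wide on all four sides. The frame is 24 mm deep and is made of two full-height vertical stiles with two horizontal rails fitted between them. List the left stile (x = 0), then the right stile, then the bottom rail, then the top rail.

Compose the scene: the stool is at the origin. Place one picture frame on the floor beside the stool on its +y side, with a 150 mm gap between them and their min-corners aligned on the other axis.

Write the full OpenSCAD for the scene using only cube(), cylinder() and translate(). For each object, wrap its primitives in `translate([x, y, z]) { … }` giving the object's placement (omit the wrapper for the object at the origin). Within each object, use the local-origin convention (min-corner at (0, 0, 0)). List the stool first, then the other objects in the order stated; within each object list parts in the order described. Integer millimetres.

translate([0, 0, 380]) cube([257, 299, 27]);
translate([13, 13, 0]) cylinder(h = 380, r = 13);
translate([244, 13, 0]) cylinder(h = 380, r = 13);
translate([13, 286, 0]) cylinder(h = 380, r = 13);
translate([244, 286, 0]) cylinder(h = 380, r = 13);
translate([0, 449, 0]) {
  cube([42, 24, 984]);
  translate([669, 0, 0]) cube([42, 24, 984]);
  translate([42, 0, 0]) cube([627, 24, 42]);
  translate([42, 0, 942]) cube([627, 24, 42]);
}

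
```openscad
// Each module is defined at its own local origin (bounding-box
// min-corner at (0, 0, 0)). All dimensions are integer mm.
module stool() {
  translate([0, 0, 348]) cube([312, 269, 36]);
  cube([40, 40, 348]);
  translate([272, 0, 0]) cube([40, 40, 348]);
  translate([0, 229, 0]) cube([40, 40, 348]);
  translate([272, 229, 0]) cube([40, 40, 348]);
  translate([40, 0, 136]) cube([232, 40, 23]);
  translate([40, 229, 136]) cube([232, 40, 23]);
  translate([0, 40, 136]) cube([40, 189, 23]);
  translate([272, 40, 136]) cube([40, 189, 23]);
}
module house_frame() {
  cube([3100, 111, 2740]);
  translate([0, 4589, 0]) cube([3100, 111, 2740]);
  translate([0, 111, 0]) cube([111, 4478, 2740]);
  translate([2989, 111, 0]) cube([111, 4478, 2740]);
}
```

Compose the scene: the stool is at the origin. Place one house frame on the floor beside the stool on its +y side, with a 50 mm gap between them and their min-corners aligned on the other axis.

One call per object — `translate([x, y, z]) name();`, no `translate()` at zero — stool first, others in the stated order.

stool();
translate([0, 319, 0]) house_frame();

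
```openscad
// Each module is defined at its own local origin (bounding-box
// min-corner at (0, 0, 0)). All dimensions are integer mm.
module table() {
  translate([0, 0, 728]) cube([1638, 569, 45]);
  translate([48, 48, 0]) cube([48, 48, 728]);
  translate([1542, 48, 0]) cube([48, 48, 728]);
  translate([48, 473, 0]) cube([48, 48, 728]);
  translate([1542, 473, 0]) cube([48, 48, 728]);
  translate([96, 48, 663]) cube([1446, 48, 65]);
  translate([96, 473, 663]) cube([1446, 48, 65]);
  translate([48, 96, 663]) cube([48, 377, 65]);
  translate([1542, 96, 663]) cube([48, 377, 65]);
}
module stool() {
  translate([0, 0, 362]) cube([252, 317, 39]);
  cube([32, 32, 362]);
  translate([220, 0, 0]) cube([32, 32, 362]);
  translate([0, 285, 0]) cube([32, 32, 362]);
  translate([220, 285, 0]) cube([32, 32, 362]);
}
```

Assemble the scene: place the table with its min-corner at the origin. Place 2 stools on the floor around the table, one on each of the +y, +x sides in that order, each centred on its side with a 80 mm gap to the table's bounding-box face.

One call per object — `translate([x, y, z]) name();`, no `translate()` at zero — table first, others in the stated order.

table();
translate([693, 649, 0]) stool();
translate([1718, 126, 0]) stool();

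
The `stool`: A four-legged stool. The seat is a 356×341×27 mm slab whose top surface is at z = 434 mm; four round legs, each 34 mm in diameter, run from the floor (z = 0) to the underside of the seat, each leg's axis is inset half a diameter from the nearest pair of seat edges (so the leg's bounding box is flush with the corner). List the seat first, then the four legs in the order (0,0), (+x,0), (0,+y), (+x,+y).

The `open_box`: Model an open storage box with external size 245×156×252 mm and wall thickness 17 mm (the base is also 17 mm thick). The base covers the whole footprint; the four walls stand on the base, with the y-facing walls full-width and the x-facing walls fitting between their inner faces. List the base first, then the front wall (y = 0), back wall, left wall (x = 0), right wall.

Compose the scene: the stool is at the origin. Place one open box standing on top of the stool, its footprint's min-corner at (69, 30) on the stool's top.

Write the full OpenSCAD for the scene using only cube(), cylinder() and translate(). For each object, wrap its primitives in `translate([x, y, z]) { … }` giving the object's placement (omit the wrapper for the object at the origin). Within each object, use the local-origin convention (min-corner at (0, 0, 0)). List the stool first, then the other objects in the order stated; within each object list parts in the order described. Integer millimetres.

translate([0, 0, 407]) cube([356, 341, 27]);
translate([17, 17, 0]) cylinder(h = 407, r = 17);
translate([339, 17, 0]) cylinder(h = 407, r = 17);
translate([17, 324, 0]) cylinder(h = 407, r = 17);
translate([339, 324, 0]) cylinder(h = 407, r = 17);
translate([69, 30, 434]) {
  cube([245, 156, 17]);
  translate([0, 0, 17]) cube([245, 17, 235]);
  translate([0, 139, 17]) cube([245, 17, 235]);
  translate([0, 17, 17]) cube([17, 122, 235]);
  translate([228, 17, 17]) cube([17, 122, 235]);
}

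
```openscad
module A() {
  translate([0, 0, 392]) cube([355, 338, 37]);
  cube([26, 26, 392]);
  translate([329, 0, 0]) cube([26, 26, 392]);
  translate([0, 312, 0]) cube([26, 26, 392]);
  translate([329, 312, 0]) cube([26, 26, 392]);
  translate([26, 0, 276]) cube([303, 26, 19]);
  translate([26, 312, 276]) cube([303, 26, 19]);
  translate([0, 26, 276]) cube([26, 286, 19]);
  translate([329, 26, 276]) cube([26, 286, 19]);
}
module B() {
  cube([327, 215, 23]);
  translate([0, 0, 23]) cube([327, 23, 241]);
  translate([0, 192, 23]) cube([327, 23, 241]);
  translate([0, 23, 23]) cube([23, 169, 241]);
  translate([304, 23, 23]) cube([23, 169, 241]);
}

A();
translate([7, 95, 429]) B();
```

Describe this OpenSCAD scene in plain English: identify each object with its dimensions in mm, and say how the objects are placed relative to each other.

A is a four-legged stool. The seat is a 355×338×37 mm slab whose top surface is at z = 429 mm; four square legs, each 26×26 mm in cross-section, run from the floor (z = 0) to the underside of the seat, each flush with a corner of the seat. Four stretchers, 26 mm wide and 19 mm tall, connect adjacent legs with their undersides at z = 276 mm, each running between the inner faces of the legs it joins and aligned with the legs' outer faces on the other axis.

B is an open storage box with external size 327×215×264 mm and wall thickness 23 mm (the base is also 23 mm thick). The base covers the whole footprint; the four walls stand on the base, with the y-facing walls full-width and the x-facing walls fitting between their inner faces.

The open box is on top of the stool.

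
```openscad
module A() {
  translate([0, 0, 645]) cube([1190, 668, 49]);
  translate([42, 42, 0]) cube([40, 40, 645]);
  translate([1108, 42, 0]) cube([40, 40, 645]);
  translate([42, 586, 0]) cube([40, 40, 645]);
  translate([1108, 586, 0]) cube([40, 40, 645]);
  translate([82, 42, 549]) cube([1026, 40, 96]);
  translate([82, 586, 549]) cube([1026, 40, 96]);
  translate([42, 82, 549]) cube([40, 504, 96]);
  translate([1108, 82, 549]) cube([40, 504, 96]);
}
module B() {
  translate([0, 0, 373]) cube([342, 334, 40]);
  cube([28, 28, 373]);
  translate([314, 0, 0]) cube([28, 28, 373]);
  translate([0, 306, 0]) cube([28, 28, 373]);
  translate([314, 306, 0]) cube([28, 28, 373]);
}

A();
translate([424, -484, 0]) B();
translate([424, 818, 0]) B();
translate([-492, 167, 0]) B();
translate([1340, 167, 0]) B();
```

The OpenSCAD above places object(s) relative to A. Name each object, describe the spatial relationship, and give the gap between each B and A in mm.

A is a table. B is a stool. Four stools sit around the table at the −y, +y, −x, +x sides. The gap between each stool and the table is 150 mm.

Each stool's nearest face is 150 mm from the table's bounding box.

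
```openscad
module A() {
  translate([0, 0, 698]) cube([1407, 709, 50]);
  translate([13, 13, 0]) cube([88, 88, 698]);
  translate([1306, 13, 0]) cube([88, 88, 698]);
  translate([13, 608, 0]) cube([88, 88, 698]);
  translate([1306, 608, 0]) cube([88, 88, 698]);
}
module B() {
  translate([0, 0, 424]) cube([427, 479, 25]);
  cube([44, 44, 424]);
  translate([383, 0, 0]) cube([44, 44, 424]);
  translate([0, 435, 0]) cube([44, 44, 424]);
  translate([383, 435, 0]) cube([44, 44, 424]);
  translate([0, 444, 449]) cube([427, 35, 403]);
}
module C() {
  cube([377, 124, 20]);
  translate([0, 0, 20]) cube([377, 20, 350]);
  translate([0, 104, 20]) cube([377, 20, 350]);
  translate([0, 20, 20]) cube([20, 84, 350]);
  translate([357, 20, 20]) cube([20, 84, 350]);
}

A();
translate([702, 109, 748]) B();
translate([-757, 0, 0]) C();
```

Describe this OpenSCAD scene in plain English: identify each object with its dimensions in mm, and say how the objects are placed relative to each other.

A is a table: top 1407 mm (x) × 709 mm (y), 50 mm thick, upper face at z = 748 mm, on four 88×88 mm square legs, each inset 13 mm from the nearest pair of top edges, running from z = 0 to the bottom of the top.

B is a chair: 427×479 mm seat, 25 mm thick, top at z = 449 mm, on four 44 mm square corner legs flush with the seat edges. A 35 mm thick backrest slab spans the full seat width, extending 403 mm above the seat top, its back face flush with the seat's +y edge.

C is an open storage box with external size 377×124×370 mm and wall thickness 20 mm (the base is also 20 mm thick). The base covers the whole footprint; the four walls stand on the base, with the y-facing walls full-width and the x-facing walls fitting between their inner faces.

The chair is on top of the table. The open box is on the floor beside the table on its −x side.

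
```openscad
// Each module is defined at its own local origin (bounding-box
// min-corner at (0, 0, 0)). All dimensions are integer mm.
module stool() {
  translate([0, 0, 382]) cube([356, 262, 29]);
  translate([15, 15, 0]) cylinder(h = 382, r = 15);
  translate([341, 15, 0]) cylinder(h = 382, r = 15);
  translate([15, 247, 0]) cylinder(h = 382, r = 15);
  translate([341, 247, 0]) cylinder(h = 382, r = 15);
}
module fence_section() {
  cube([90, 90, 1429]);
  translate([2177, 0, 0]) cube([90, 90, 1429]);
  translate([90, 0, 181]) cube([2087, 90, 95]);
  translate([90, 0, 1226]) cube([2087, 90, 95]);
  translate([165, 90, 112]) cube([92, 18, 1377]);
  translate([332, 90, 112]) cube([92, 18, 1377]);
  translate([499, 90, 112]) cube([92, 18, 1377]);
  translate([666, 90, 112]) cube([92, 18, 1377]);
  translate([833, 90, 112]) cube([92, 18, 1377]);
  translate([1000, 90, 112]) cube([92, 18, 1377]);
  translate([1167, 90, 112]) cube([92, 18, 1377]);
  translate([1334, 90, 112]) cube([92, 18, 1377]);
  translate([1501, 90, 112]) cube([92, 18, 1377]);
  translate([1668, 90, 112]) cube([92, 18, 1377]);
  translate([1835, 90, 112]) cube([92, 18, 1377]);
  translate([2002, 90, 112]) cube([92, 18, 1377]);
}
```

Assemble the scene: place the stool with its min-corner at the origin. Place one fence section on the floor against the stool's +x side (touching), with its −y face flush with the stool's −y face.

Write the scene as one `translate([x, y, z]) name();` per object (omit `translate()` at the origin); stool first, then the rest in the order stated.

stool();
translate([356, 0, 0]) fence_section();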